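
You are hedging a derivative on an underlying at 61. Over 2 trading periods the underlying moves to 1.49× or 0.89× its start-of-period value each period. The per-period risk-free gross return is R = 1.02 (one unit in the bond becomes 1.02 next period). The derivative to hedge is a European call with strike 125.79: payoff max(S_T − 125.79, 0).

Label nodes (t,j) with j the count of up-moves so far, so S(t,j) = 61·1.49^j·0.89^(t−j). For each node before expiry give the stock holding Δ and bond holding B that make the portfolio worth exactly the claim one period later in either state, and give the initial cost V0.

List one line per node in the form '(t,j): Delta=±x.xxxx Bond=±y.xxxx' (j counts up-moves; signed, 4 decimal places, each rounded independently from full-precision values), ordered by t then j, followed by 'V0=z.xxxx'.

(0,0): Delta=0.0559 Bond=-2.9767
(1,0): Delta=0.0000 Bond=0.0000
(1,1): Delta=0.1767 Bond=-14.0133
V0=0.4348

Under the risk-neutral measure, an up-move has probability p* = (R−d)/(u−d) = 0.2167 and values discount at R = 1.02.
Terminal values V(2,·): V(2,0)=0.0000, V(2,1)=0.0000, V(2,2)=9.6361
  t=1,j=0: stock 54.2900 → up 80.8921 (V=0.0000), down 48.3181 (V=0.0000). Price 0.0000; hedge Δ=0.0000, bond B=0.0000.
  t=1,j=1: stock 90.8900 → up 135.4261 (V=9.6361), down 80.8921 (V=0.0000). Price 2.0469; hedge Δ=0.1767, bond B=-14.0133.
  t=0,j=0: stock 61.0000 → up 90.8900 (V=2.0469), down 54.2900 (V=0.0000). Price 0.4348; hedge Δ=0.0559, bond B=-2.9767.
Each (Δ,B) replicates both successor values, so the strategy is self-financing and V0 is arbitrage-free.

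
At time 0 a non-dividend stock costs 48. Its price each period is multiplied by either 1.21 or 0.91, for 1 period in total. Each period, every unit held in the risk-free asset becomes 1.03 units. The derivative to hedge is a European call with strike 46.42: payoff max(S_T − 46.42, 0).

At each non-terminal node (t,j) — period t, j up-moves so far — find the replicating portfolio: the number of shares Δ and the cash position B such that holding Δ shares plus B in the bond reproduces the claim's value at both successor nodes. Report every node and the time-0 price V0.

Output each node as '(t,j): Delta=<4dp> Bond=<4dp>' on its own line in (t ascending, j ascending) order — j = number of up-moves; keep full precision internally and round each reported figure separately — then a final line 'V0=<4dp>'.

Under the risk-neutral measure, an up-move has probability p* = (R−d)/(u−d) = 0.4000 and values discount at R = 1.03.
Terminal values V(1,·): V(1,0)=0.0000, V(1,1)=11.6600
(0,0): S=48.0000. Δ = (V_up−V_dn)/(S_up−S_dn) = (11.6600−0.0000)/(58.0800−43.6800) = 0.8097. V = [p*·11.6600 + (1−p*)·0.0000]/1.03 = 4.5282. B = V − Δ·S = -34.3385.
Check: Δ(0,0)·S0 + B(0,0) = 4.5282 = V0.

(0,0): Delta=0.8097 Bond=-34.3385
V0=4.5282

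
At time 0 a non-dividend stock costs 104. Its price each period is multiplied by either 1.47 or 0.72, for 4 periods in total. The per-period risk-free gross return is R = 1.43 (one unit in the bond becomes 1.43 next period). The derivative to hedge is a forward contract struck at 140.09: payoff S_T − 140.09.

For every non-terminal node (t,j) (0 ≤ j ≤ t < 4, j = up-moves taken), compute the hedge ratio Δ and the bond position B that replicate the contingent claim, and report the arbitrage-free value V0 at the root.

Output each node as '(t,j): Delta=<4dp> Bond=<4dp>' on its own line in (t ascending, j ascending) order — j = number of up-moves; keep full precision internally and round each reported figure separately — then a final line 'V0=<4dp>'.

Under the risk-neutral measure, an up-move has probability p* = (R−d)/(u−d) = 0.9467 and values discount at R = 1.43.
At expiry t=4: V(4,0)=-112.1412, V(4,1)=-83.0278, V(4,2)=-23.5881, V(4,3)=97.7680, V(4,4)=345.5368
(3,0): S=38.8178. Δ = (V_up−V_dn)/(S_up−S_dn) = (-83.0278−-112.1412)/(57.0622−27.9488) = 1.0000. V = [p*·-83.0278 + (1−p*)·-112.1412]/1.43 = -59.1472. B = V − Δ·S = -97.9650.
(3,1): S=79.2530. Δ = (V_up−V_dn)/(S_up−S_dn) = (-23.5881−-83.0278)/(116.5019−57.0622) = 1.0000. V = [p*·-23.5881 + (1−p*)·-83.0278]/1.43 = -18.7120. B = V − Δ·S = -97.9650.
(3,2): S=161.8082. Δ = (V_up−V_dn)/(S_up−S_dn) = (97.7680−-23.5881)/(237.8580−116.5019) = 1.0000. V = [p*·97.7680 + (1−p*)·-23.5881]/1.43 = 63.8432. B = V − Δ·S = -97.9650.
(3,3): S=330.3584. Δ = (V_up−V_dn)/(S_up−S_dn) = (345.5368−97.7680)/(485.6268−237.8580) = 1.0000. V = [p*·345.5368 + (1−p*)·97.7680]/1.43 = 232.3934. B = V − Δ·S = -97.9650.
(2,0): S=53.9136. Δ = (V_up−V_dn)/(S_up−S_dn) = (-18.7120−-59.1472)/(79.2530−38.8178) = 1.0000. V = [p*·-18.7120 + (1−p*)·-59.1472]/1.43 = -14.5934. B = V − Δ·S = -68.5070.
(2,1): S=110.0736. Δ = (V_up−V_dn)/(S_up−S_dn) = (63.8432−-18.7120)/(161.8082−79.2530) = 1.0000. V = [p*·63.8432 + (1−p*)·-18.7120]/1.43 = 41.5666. B = V − Δ·S = -68.5070.
(2,2): S=224.7336. Δ = (V_up−V_dn)/(S_up−S_dn) = (232.3934−63.8432)/(330.3584−161.8082) = 1.0000. V = [p*·232.3934 + (1−p*)·63.8432]/1.43 = 156.2266. B = V − Δ·S = -68.5070.
(1,0): S=74.8800. Δ = (V_up−V_dn)/(S_up−S_dn) = (41.5666−-14.5934)/(110.0736−53.9136) = 1.0000. V = [p*·41.5666 + (1−p*)·-14.5934]/1.43 = 26.9730. B = V − Δ·S = -47.9070.
(1,1): S=152.8800. Δ = (V_up−V_dn)/(S_up−S_dn) = (156.2266−41.5666)/(224.7336−110.0736) = 1.0000. V = [p*·156.2266 + (1−p*)·41.5666]/1.43 = 104.9730. B = V − Δ·S = -47.9070.
(0,0): S=104.0000. Δ = (V_up−V_dn)/(S_up−S_dn) = (104.9730−26.9730)/(152.8800−74.8800) = 1.0000. V = [p*·104.9730 + (1−p*)·26.9730]/1.43 = 70.4986. B = V − Δ·S = -33.5014.
The time-0 hedge costs 70.4986, which is the no-arbitrage price.

(0,0): Delta=1.0000 Bond=-33.5014
(1,0): Delta=1.0000 Bond=-47.9070
(1,1): Delta=1.0000 Bond=-47.9070
(2,0): Delta=1.0000 Bond=-68.5070
(2,1): Delta=1.0000 Bond=-68.5070
(2,2): Delta=1.0000 Bond=-68.5070
(3,0): Delta=1.0000 Bond=-97.9650
(3,1): Delta=1.0000 Bond=-97.9650
(3,2): Delta=1.0000 Bond=-97.9650
(3,3): Delta=1.0000 Bond=-97.9650
V0=70.4986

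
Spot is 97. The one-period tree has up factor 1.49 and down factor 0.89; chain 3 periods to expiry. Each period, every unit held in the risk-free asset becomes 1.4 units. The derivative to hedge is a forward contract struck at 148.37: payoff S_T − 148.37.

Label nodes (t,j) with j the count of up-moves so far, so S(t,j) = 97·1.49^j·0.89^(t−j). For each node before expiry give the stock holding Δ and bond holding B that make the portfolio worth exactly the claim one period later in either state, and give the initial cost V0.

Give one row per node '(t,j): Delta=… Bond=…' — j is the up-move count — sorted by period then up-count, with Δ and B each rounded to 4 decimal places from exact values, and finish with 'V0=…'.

Under the risk-neutral measure, an up-move has probability p* = (R−d)/(u−d) = 0.8500 and values discount at R = 1.4.
Terminal values V(3,·): V(3,0)=-79.9880, V(3,1)=-33.8878, V(3,2)=43.2912, V(3,3)=172.5011
(2,0): S=76.8337. Δ = (V_up−V_dn)/(S_up−S_dn) = (-33.8878−-79.9880)/(114.4822−68.3820) = 1.0000. V = [p*·-33.8878 + (1−p*)·-79.9880]/1.4 = -29.1449. B = V − Δ·S = -105.9786.
(2,1): S=128.6317. Δ = (V_up−V_dn)/(S_up−S_dn) = (43.2912−-33.8878)/(191.6612−114.4822) = 1.0000. V = [p*·43.2912 + (1−p*)·-33.8878]/1.4 = 22.6531. B = V − Δ·S = -105.9786.
(2,2): S=215.3497. Δ = (V_up−V_dn)/(S_up−S_dn) = (172.5011−43.2912)/(320.8711−191.6612) = 1.0000. V = [p*·172.5011 + (1−p*)·43.2912]/1.4 = 109.3711. B = V − Δ·S = -105.9786.
(1,0): S=86.3300. Δ = (V_up−V_dn)/(S_up−S_dn) = (22.6531−-29.1449)/(128.6317−76.8337) = 1.0000. V = [p*·22.6531 + (1−p*)·-29.1449]/1.4 = 10.6310. B = V − Δ·S = -75.6990.
(1,1): S=144.5300. Δ = (V_up−V_dn)/(S_up−S_dn) = (109.3711−22.6531)/(215.3497−128.6317) = 1.0000. V = [p*·109.3711 + (1−p*)·22.6531]/1.4 = 68.8310. B = V − Δ·S = -75.6990.
(0,0): S=97.0000. Δ = (V_up−V_dn)/(S_up−S_dn) = (68.8310−10.6310)/(144.5300−86.3300) = 1.0000. V = [p*·68.8310 + (1−p*)·10.6310]/1.4 = 42.9293. B = V − Δ·S = -54.0707.
The time-0 hedge costs 42.9293, which is the no-arbitrage price.

(0,0): Delta=1.0000 Bond=-54.0707
(1,0): Delta=1.0000 Bond=-75.6990
(1,1): Delta=1.0000 Bond=-75.6990
(2,0): Delta=1.0000 Bond=-105.9786
(2,1): Delta=1.0000 Bond=-105.9786
(2,2): Delta=1.0000 Bond=-105.9786
V0=42.9293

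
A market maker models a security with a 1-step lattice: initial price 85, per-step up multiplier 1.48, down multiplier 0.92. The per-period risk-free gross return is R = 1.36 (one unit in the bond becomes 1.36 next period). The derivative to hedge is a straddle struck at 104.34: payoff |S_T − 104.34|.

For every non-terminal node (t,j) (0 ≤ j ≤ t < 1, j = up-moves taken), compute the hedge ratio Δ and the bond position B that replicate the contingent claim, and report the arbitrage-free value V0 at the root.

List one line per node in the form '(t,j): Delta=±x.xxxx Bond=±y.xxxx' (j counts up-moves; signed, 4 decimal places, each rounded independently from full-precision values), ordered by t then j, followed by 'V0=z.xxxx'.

Since d<R<u, set p* = (R−d)/(u−d) = 0.7857; price each node as the discounted p*-expectation of its children.
Payoff layer (t=1): V(1,0)=26.1400, V(1,1)=21.4600
  t=0,j=0: stock 85.0000 → up 125.8000 (V=21.4600), down 78.2000 (V=26.1400). Price 16.5168; hedge Δ=-0.0983, bond B=24.8739.
Check: Δ(0,0)·S0 + B(0,0) = 16.5168 = V0.

(0,0): Delta=-0.0983 Bond=24.8739
V0=16.5168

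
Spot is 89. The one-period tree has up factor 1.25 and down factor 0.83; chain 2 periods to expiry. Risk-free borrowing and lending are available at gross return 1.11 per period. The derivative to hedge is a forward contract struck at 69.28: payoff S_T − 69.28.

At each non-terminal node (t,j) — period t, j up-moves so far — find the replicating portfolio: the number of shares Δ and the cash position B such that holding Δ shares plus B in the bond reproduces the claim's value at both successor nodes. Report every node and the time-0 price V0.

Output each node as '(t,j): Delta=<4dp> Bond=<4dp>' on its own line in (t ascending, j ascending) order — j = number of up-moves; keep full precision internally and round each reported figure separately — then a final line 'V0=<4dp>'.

(0,0): Delta=1.0000 Bond=-56.2292
(1,0): Delta=1.0000 Bond=-62.4144
(1,1): Delta=1.0000 Bond=-62.4144
V0=32.7708

Under the risk-neutral measure, an up-move has probability p* = (R−d)/(u−d) = 0.6667 and values discount at R = 1.11.
Payoff layer (t=2): V(2,0)=-7.9679, V(2,1)=23.0575, V(2,2)=69.7825
  t=1,j=0: stock 73.8700 → up 92.3375 (V=23.0575), down 61.3121 (V=-7.9679). Price 11.4556; hedge Δ=1.0000, bond B=-62.4144.
  t=1,j=1: stock 111.2500 → up 139.0625 (V=69.7825), down 92.3375 (V=23.0575). Price 48.8356; hedge Δ=1.0000, bond B=-62.4144.
  t=0,j=0: stock 89.0000 → up 111.2500 (V=48.8356), down 73.8700 (V=11.4556). Price 32.7708; hedge Δ=1.0000, bond B=-56.2292.
Self-financing check: at every node Δ·S+B equals the discounted successor values.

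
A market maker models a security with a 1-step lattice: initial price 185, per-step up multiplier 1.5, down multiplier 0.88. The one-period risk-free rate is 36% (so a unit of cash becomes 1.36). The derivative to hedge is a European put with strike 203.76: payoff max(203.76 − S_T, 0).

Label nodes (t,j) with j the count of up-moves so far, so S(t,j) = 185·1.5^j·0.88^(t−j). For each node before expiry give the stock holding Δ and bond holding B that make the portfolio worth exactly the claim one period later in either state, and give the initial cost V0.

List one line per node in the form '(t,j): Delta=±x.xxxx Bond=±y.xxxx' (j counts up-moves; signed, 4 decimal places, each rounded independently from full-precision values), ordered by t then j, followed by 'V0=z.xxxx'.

(0,0): Delta=-0.3571 Bond=72.8653
V0=6.8008

No-arbitrage ⇒ martingale measure with p* = (R−d)/(u−d) = 0.7742.
Payoff layer (t=1): V(1,0)=40.9600, V(1,1)=0.0000
  t=0,j=0: stock 185.0000 → up 277.5000 (V=0.0000), down 162.8000 (V=40.9600). Price 6.8008; hedge Δ=-0.3571, bond B=72.8653.
Check: Δ(0,0)·S0 + B(0,0) = 6.8008 = V0.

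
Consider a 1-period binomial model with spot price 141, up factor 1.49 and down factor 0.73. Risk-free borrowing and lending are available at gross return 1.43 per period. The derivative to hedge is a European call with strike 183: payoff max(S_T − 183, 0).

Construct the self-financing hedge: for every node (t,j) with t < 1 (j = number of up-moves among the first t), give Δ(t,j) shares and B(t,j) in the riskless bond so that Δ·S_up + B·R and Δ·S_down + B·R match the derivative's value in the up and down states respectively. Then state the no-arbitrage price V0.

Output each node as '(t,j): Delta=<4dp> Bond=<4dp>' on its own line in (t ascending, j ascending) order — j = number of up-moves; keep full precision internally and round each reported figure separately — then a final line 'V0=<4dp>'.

Under the risk-neutral measure, an up-move has probability p* = (R−d)/(u−d) = 0.9211 and values discount at R = 1.43.
At expiry t=1: V(1,0)=0.0000, V(1,1)=27.0900
  t=0,j=0: stock 141.0000 → up 210.0900 (V=27.0900), down 102.9300 (V=0.0000). Price 17.4485; hedge Δ=0.2528, bond B=-18.1963.
Self-financing check: at every node Δ·S+B equals the discounted successor values.

(0,0): Delta=0.2528 Bond=-18.1963
V0=17.4485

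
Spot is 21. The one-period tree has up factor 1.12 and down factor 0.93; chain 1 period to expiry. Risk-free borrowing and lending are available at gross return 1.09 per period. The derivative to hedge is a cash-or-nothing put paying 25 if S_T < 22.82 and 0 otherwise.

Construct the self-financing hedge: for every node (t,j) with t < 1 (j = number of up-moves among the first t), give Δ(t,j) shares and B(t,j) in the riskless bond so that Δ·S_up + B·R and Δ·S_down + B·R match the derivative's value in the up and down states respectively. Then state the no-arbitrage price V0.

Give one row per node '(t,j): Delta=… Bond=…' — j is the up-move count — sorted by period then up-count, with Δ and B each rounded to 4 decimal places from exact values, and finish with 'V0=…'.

No-arbitrage ⇒ martingale measure with p* = (R−d)/(u−d) = 0.8421.
Terminal payoffs: V(1,0)=25.0000, V(1,1)=0.0000
(0,0): S=21.0000. Δ = (V_up−V_dn)/(S_up−S_dn) = (0.0000−25.0000)/(23.5200−19.5300) = -6.2657. V = [p*·0.0000 + (1−p*)·25.0000]/1.09 = 3.6214. B = V − Δ·S = 135.2004.
Check: Δ(0,0)·S0 + B(0,0) = 3.6214 = V0.

(0,0): Delta=-6.2657 Bond=135.2004
V0=3.6214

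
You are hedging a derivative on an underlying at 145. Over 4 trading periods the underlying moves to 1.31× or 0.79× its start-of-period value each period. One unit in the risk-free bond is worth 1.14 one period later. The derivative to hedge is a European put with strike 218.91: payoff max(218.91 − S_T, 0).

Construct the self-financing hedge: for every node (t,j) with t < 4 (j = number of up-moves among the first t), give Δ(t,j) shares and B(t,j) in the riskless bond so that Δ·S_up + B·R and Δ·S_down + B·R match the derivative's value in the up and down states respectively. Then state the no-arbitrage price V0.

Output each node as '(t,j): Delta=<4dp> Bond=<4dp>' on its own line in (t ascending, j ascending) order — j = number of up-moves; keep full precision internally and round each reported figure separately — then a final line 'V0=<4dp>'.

(0,0): Delta=-0.3837 Bond=74.6594
(1,0): Delta=-0.7741 Bond=129.8220
(1,1): Delta=-0.2694 Bond=63.3953
(2,0): Delta=-1.0000 Bond=168.4441
(2,1): Delta=-0.7079 Bond=138.0657
(2,2): Delta=-0.1410 Bond=40.3130
(3,0): Delta=-1.0000 Bond=192.0263
(3,1): Delta=-1.0000 Bond=192.0263
(3,2): Delta=-0.6223 Bond=140.5739
(3,3): Delta=0.0000 Bond=0.0000
V0=19.0171

The replicating-portfolio and risk-neutral prices coincide; use p* = (1.14−0.79)/(1.31−0.79) = 0.6731 for the latter.
At expiry t=4: V(4,0)=162.4324, V(4,1)=125.2572, V(4,2)=63.6124, V(4,3)=0.0000, V(4,4)=0.0000
  t=3,j=0: stock 71.4907 → up 93.6528 (V=125.2572), down 56.4776 (V=162.4324). Price 120.5357; hedge Δ=-1.0000, bond B=192.0263.
  t=3,j=1: stock 118.5478 → up 155.2976 (V=63.6124), down 93.6528 (V=125.2572). Price 73.4785; hedge Δ=-1.0000, bond B=192.0263.
  t=3,j=2: stock 196.5793 → up 257.5188 (V=0.0000), down 155.2976 (V=63.6124). Price 18.2424; hedge Δ=-0.6223, bond B=140.5739.
  t=3,j=3: stock 325.9732 → up 427.0249 (V=0.0000), down 257.5188 (V=0.0000). Price 0.0000; hedge Δ=0.0000, bond B=0.0000.
  t=2,j=0: stock 90.4945 → up 118.5478 (V=73.4785), down 71.4907 (V=120.5357). Price 77.9496; hedge Δ=-1.0000, bond B=168.4441.
  t=2,j=1: stock 150.0605 → up 196.5793 (V=18.2424), down 118.5478 (V=73.4785). Price 31.8424; hedge Δ=-0.7079, bond B=138.0657.
  t=2,j=2: stock 248.8345 → up 325.9732 (V=0.0000), down 196.5793 (V=18.2424). Price 5.2315; hedge Δ=-0.1410, bond B=40.3130.
  t=1,j=0: stock 114.5500 → up 150.0605 (V=31.8424), down 90.4945 (V=77.9496). Price 41.1543; hedge Δ=-0.7741, bond B=129.8220.
  t=1,j=1: stock 189.9500 → up 248.8345 (V=5.2315), down 150.0605 (V=31.8424). Price 12.2204; hedge Δ=-0.2694, bond B=63.3953.
  t=0,j=0: stock 145.0000 → up 189.9500 (V=12.2204), down 114.5500 (V=41.1543). Price 19.0171; hedge Δ=-0.3837, bond B=74.6594.
Root portfolio cost Δ·145+B reproduces V0=19.0171.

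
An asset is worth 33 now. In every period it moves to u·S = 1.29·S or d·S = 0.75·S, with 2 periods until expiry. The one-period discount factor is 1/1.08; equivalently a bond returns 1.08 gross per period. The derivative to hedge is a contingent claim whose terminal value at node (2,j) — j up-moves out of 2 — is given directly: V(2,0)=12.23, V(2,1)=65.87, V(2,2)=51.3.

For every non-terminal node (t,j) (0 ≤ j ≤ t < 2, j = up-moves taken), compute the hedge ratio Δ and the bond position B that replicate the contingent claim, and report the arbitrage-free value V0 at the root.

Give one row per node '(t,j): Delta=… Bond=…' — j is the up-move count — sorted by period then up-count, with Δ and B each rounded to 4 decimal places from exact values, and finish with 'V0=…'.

Under the risk-neutral measure, an up-move has probability p* = (R−d)/(u−d) = 0.6111 and values discount at R = 1.08.
Terminal values V(2,·): V(2,0)=12.2300, V(2,1)=65.8700, V(2,2)=51.3000
(1,0): S=24.7500. Δ = (V_up−V_dn)/(S_up−S_dn) = (65.8700−12.2300)/(31.9275−18.5625) = 4.0135. V = [p*·65.8700 + (1−p*)·12.2300]/1.08 = 41.6759. B = V − Δ·S = -57.6574.
(1,1): S=42.5700. Δ = (V_up−V_dn)/(S_up−S_dn) = (51.3000−65.8700)/(54.9153−31.9275) = -0.6338. V = [p*·51.3000 + (1−p*)·65.8700]/1.08 = 52.7464. B = V − Δ·S = 79.7279.
(0,0): S=33.0000. Δ = (V_up−V_dn)/(S_up−S_dn) = (52.7464−41.6759)/(42.5700−24.7500) = 0.6212. V = [p*·52.7464 + (1−p*)·41.6759]/1.08 = 44.8530. B = V − Δ·S = 24.3521.
Each (Δ,B) replicates both successor values, so the strategy is self-financing and V0 is arbitrage-free.

(0,0): Delta=0.6212 Bond=24.3521
(1,0): Delta=4.0135 Bond=-57.6574
(1,1): Delta=-0.6338 Bond=79.7279
V0=44.8530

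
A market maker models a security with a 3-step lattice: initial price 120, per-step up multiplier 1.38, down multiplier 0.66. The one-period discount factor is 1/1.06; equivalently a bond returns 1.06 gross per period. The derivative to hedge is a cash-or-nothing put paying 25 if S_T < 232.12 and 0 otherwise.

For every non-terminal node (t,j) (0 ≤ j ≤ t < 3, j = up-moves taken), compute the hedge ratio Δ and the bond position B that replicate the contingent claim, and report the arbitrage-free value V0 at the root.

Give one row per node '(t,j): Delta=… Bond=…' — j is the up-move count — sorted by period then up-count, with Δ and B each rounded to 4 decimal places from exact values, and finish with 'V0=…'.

The replicating-portfolio and risk-neutral prices coincide; use p* = (1.06−0.66)/(1.38−0.66) = 0.5556 for the latter.
Payoff layer (t=3): V(3,0)=25.0000, V(3,1)=25.0000, V(3,2)=25.0000, V(3,3)=0.0000
(2,0): S=52.2720. Δ = (V_up−V_dn)/(S_up−S_dn) = (25.0000−25.0000)/(72.1354−34.4995) = 0.0000. V = [p*·25.0000 + (1−p*)·25.0000]/1.06 = 23.5849. B = V − Δ·S = 23.5849.
(2,1): S=109.2960. Δ = (V_up−V_dn)/(S_up−S_dn) = (25.0000−25.0000)/(150.8285−72.1354) = 0.0000. V = [p*·25.0000 + (1−p*)·25.0000]/1.06 = 23.5849. B = V − Δ·S = 23.5849.
(2,2): S=228.5280. Δ = (V_up−V_dn)/(S_up−S_dn) = (0.0000−25.0000)/(315.3686−150.8285) = -0.1519. V = [p*·0.0000 + (1−p*)·25.0000]/1.06 = 10.4822. B = V − Δ·S = 45.2044.
(1,0): S=79.2000. Δ = (V_up−V_dn)/(S_up−S_dn) = (23.5849−23.5849)/(109.2960−52.2720) = 0.0000. V = [p*·23.5849 + (1−p*)·23.5849]/1.06 = 22.2499. B = V − Δ·S = 22.2499.
(1,1): S=165.6000. Δ = (V_up−V_dn)/(S_up−S_dn) = (10.4822−23.5849)/(228.5280−109.2960) = -0.1099. V = [p*·10.4822 + (1−p*)·23.5849]/1.06 = 15.3827. B = V − Δ·S = 33.5809.
(0,0): S=120.0000. Δ = (V_up−V_dn)/(S_up−S_dn) = (15.3827−22.2499)/(165.6000−79.2000) = -0.0795. V = [p*·15.3827 + (1−p*)·22.2499]/1.06 = 17.3913. B = V − Δ·S = 26.9291.
The time-0 hedge costs 17.3913, which is the no-arbitrage price.

(0,0): Delta=-0.0795 Bond=26.9291
(1,0): Delta=0.0000 Bond=22.2499
(1,1): Delta=-0.1099 Bond=33.5809
(2,0): Delta=0.0000 Bond=23.5849
(2,1): Delta=0.0000 Bond=23.5849
(2,2): Delta=-0.1519 Bond=45.2044
V0=17.3913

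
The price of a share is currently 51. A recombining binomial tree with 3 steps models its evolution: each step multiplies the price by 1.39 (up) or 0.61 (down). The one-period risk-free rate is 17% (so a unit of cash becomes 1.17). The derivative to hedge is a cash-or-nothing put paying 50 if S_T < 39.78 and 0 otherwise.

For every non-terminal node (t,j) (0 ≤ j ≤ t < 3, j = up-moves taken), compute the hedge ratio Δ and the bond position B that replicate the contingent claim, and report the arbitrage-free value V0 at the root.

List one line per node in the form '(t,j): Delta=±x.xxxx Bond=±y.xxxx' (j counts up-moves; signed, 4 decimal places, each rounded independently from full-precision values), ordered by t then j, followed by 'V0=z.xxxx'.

(0,0): Delta=-0.3719 Bond=25.0147
(1,0): Delta=-1.2644 Bond=57.0338
(1,1): Delta=-0.2180 Bond=18.3589
(2,0): Delta=0.0000 Bond=42.7350
(2,1): Delta=-1.4824 Bond=76.1560
(2,2): Delta=0.0000 Bond=0.0000
V0=6.0496

No-arbitrage ⇒ martingale measure with p* = (R−d)/(u−d) = 0.7179.
Payoff layer (t=3): V(3,0)=50.0000, V(3,1)=50.0000, V(3,2)=0.0000, V(3,3)=0.0000
(2,0): S=18.9771. Δ = (V_up−V_dn)/(S_up−S_dn) = (50.0000−50.0000)/(26.3782−11.5760) = 0.0000. V = [p*·50.0000 + (1−p*)·50.0000]/1.17 = 42.7350. B = V − Δ·S = 42.7350.
(2,1): S=43.2429. Δ = (V_up−V_dn)/(S_up−S_dn) = (0.0000−50.0000)/(60.1076−26.3782) = -1.4824. V = [p*·0.0000 + (1−p*)·50.0000]/1.17 = 12.0535. B = V − Δ·S = 76.1560.
(2,2): S=98.5371. Δ = (V_up−V_dn)/(S_up−S_dn) = (0.0000−0.0000)/(136.9666−60.1076) = 0.0000. V = [p*·0.0000 + (1−p*)·0.0000]/1.17 = 0.0000. B = V − Δ·S = 0.0000.
(1,0): S=31.1100. Δ = (V_up−V_dn)/(S_up−S_dn) = (12.0535−42.7350)/(43.2429−18.9771) = -1.2644. V = [p*·12.0535 + (1−p*)·42.7350]/1.17 = 17.6985. B = V − Δ·S = 57.0338.
(1,1): S=70.8900. Δ = (V_up−V_dn)/(S_up−S_dn) = (0.0000−12.0535)/(98.5371−43.2429) = -0.2180. V = [p*·0.0000 + (1−p*)·12.0535]/1.17 = 2.9057. B = V − Δ·S = 18.3589.
(0,0): S=51.0000. Δ = (V_up−V_dn)/(S_up−S_dn) = (2.9057−17.6985)/(70.8900−31.1100) = -0.3719. V = [p*·2.9057 + (1−p*)·17.6985]/1.17 = 6.0496. B = V − Δ·S = 25.0147.
Self-financing check: at every node Δ·S+B equals the discounted successor values.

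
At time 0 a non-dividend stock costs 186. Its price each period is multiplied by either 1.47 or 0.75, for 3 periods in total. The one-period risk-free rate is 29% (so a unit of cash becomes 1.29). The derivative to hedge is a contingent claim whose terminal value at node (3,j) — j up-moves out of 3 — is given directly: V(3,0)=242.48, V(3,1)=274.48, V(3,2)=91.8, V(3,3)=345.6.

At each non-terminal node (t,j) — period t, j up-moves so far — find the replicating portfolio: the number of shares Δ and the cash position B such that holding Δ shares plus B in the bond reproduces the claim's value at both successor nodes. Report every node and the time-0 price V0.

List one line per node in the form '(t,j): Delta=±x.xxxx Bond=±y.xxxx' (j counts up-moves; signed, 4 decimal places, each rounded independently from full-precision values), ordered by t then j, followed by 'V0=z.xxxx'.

Since d<R<u, set p* = (R−d)/(u−d) = 0.7500; price each node as the discounted p*-expectation of its children.
Terminal values V(3,·): V(3,0)=242.4800, V(3,1)=274.4800, V(3,2)=91.8000, V(3,3)=345.6000
(2,0): S=104.6250. Δ = (V_up−V_dn)/(S_up−S_dn) = (274.4800−242.4800)/(153.7987−78.4688) = 0.4248. V = [p*·274.4800 + (1−p*)·242.4800]/1.29 = 206.5736. B = V − Δ·S = 162.1292.
(2,1): S=205.0650. Δ = (V_up−V_dn)/(S_up−S_dn) = (91.8000−274.4800)/(301.4455−153.7987) = -1.2373. V = [p*·91.8000 + (1−p*)·274.4800]/1.29 = 106.5659. B = V − Δ·S = 360.2881.
(2,2): S=401.9274. Δ = (V_up−V_dn)/(S_up−S_dn) = (345.6000−91.8000)/(590.8333−301.4455) = 0.8770. V = [p*·345.6000 + (1−p*)·91.8000]/1.29 = 218.7209. B = V − Δ·S = -133.7791.
(1,0): S=139.5000. Δ = (V_up−V_dn)/(S_up−S_dn) = (106.5659−206.5736)/(205.0650−104.6250) = -0.9957. V = [p*·106.5659 + (1−p*)·206.5736]/1.29 = 101.9906. B = V − Δ·S = 240.8902.
(1,1): S=273.4200. Δ = (V_up−V_dn)/(S_up−S_dn) = (218.7209−106.5659)/(401.9274−205.0650) = 0.5697. V = [p*·218.7209 + (1−p*)·106.5659]/1.29 = 147.8156. B = V − Δ·S = -7.9553.
(0,0): S=186.0000. Δ = (V_up−V_dn)/(S_up−S_dn) = (147.8156−101.9906)/(273.4200−139.5000) = 0.3422. V = [p*·147.8156 + (1−p*)·101.9906]/1.29 = 105.7049. B = V − Δ·S = 42.0590.
Each (Δ,B) replicates both successor values, so the strategy is self-financing and V0 is arbitrage-free.

(0,0): Delta=0.3422 Bond=42.0590
(1,0): Delta=-0.9957 Bond=240.8902
(1,1): Delta=0.5697 Bond=-7.9553
(2,0): Delta=0.4248 Bond=162.1292
(2,1): Delta=-1.2373 Bond=360.2881
(2,2): Delta=0.8770 Bond=-133.7791
V0=105.7049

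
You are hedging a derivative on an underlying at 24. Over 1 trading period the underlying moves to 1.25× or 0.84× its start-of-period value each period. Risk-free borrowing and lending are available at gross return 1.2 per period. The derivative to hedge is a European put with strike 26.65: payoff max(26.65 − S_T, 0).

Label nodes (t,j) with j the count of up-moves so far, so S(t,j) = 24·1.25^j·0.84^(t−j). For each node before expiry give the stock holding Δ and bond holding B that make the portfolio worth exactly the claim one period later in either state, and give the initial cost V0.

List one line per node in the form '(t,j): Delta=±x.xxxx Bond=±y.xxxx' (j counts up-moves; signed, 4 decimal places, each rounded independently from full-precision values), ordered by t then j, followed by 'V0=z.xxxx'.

(0,0): Delta=-0.6596 Bond=16.4888
V0=0.6596

Under the risk-neutral measure, an up-move has probability p* = (R−d)/(u−d) = 0.8780 and values discount at R = 1.2.
Payoff layer (t=1): V(1,0)=6.4900, V(1,1)=0.0000
  t=0,j=0: stock 24.0000 → up 30.0000 (V=0.0000), down 20.1600 (V=6.4900). Price 0.6596; hedge Δ=-0.6596, bond B=16.4888.
Root portfolio cost Δ·24+B reproduces V0=0.6596.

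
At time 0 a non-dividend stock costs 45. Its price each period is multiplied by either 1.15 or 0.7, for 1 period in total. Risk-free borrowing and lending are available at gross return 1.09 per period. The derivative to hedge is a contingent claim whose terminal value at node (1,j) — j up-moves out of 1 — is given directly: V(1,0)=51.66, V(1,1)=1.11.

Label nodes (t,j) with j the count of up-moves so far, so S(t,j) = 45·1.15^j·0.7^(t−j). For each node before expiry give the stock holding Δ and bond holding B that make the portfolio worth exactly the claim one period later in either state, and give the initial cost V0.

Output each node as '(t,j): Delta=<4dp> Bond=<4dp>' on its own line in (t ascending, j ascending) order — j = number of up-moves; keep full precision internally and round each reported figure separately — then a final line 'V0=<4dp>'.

(0,0): Delta=-2.4963 Bond=119.5352
V0=7.2018

Risk-neutral probability p* = (R−d)/(u−d) = (1.09−0.7)/(1.15−0.7) = 0.8667.
Terminal values V(1,·): V(1,0)=51.6600, V(1,1)=1.1100
(0,0): S=45.0000. Δ = (V_up−V_dn)/(S_up−S_dn) = (1.1100−51.6600)/(51.7500−31.5000) = -2.4963. V = [p*·1.1100 + (1−p*)·51.6600]/1.09 = 7.2018. B = V − Δ·S = 119.5352.
Self-financing check: at every node Δ·S+B equals the discounted successor values.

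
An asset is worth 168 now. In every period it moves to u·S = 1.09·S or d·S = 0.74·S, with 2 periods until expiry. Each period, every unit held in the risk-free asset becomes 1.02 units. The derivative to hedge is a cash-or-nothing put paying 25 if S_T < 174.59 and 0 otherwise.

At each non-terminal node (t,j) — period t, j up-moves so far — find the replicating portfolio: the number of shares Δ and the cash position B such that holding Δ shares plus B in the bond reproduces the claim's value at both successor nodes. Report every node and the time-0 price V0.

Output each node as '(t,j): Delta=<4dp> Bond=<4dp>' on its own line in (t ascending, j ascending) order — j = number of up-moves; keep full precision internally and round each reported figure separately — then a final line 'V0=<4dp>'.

Since d<R<u, set p* = (R−d)/(u−d) = 0.8000; price each node as the discounted p*-expectation of its children.
Payoff layer (t=2): V(2,0)=25.0000, V(2,1)=25.0000, V(2,2)=0.0000
Node (1,0) S=124.3200: V=(p*·25.0000+(1−p*)·25.0000)/1.02=24.5098; Δ=(25.0000−25.0000)/(135.5088−91.9968)=0.0000; B=V−Δ·S=24.5098
Node (1,1) S=183.1200: V=(p*·0.0000+(1−p*)·25.0000)/1.02=4.9020; Δ=(0.0000−25.0000)/(199.6008−135.5088)=-0.3901; B=V−Δ·S=76.3305
Node (0,0) S=168.0000: V=(p*·4.9020+(1−p*)·24.5098)/1.02=8.6505; Δ=(4.9020−24.5098)/(183.1200−124.3200)=-0.3335; B=V−Δ·S=64.6729
Root portfolio cost Δ·168+B reproduces V0=8.6505.

(0,0): Delta=-0.3335 Bond=64.6729
(1,0): Delta=0.0000 Bond=24.5098
(1,1): Delta=-0.3901 Bond=76.3305
V0=8.6505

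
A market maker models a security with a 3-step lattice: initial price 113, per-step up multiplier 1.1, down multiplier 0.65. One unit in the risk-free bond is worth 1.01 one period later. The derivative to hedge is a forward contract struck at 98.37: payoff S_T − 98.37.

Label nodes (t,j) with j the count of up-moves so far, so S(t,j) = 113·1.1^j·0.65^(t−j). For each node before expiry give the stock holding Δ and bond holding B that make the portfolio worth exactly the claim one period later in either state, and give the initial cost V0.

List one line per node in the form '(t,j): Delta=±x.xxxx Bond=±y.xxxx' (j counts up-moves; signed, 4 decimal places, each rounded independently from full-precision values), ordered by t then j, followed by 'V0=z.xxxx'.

(0,0): Delta=1.0000 Bond=-95.4770
(1,0): Delta=1.0000 Bond=-96.4317
(1,1): Delta=1.0000 Bond=-96.4317
(2,0): Delta=1.0000 Bond=-97.3960
(2,1): Delta=1.0000 Bond=-97.3960
(2,2): Delta=1.0000 Bond=-97.3960
V0=17.5230

The replicating-portfolio and risk-neutral prices coincide; use p* = (1.01−0.65)/(1.1−0.65) = 0.8000 for the latter.
At expiry t=3: V(3,0)=-67.3374, V(3,1)=-45.8532, V(3,2)=-9.4955, V(3,3)=52.0330
  t=2,j=0: stock 47.7425 → up 52.5168 (V=-45.8532), down 31.0326 (V=-67.3374). Price -49.6535; hedge Δ=1.0000, bond B=-97.3960.
  t=2,j=1: stock 80.7950 → up 88.8745 (V=-9.4955), down 52.5168 (V=-45.8532). Price -16.6010; hedge Δ=1.0000, bond B=-97.3960.
  t=2,j=2: stock 136.7300 → up 150.4030 (V=52.0330), down 88.8745 (V=-9.4955). Price 39.3340; hedge Δ=1.0000, bond B=-97.3960.
  t=1,j=0: stock 73.4500 → up 80.7950 (V=-16.6010), down 47.7425 (V=-49.6535). Price -22.9817; hedge Δ=1.0000, bond B=-96.4317.
  t=1,j=1: stock 124.3000 → up 136.7300 (V=39.3340), down 80.7950 (V=-16.6010). Price 27.8683; hedge Δ=1.0000, bond B=-96.4317.
  t=0,j=0: stock 113.0000 → up 124.3000 (V=27.8683), down 73.4500 (V=-22.9817). Price 17.5230; hedge Δ=1.0000, bond B=-95.4770.
Each (Δ,B) replicates both successor values, so the strategy is self-financing and V0 is arbitrage-free.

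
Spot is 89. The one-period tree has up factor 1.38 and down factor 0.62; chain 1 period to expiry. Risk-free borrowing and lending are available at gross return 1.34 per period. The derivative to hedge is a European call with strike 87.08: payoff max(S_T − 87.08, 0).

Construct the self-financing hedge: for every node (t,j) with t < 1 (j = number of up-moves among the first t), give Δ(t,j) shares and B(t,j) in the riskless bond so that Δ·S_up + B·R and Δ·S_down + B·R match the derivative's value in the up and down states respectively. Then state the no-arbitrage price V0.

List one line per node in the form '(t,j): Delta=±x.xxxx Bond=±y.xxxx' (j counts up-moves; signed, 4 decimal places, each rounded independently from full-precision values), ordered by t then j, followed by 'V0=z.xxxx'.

(0,0): Delta=0.5284 Bond=-21.7584
V0=25.2679

The replicating-portfolio and risk-neutral prices coincide; use p* = (1.34−0.62)/(1.38−0.62) = 0.9474 for the latter.
Terminal values V(1,·): V(1,0)=0.0000, V(1,1)=35.7400
(0,0): S=89.0000. Δ = (V_up−V_dn)/(S_up−S_dn) = (35.7400−0.0000)/(122.8200−55.1800) = 0.5284. V = [p*·35.7400 + (1−p*)·0.0000]/1.34 = 25.2679. B = V − Δ·S = -21.7584.
Each (Δ,B) replicates both successor values, so the strategy is self-financing and V0 is arbitrage-free.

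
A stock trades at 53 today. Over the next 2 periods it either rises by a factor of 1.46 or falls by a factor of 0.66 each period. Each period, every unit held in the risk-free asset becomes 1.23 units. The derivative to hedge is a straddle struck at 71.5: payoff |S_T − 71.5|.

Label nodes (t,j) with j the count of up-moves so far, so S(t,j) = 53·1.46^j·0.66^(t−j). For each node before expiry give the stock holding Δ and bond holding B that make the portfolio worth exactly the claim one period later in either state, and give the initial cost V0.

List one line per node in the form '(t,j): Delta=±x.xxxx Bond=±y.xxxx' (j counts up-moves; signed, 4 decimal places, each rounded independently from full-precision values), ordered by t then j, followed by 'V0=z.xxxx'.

Under the risk-neutral measure, an up-move has probability p* = (R−d)/(u−d) = 0.7125 and values discount at R = 1.23.
Terminal values V(2,·): V(2,0)=48.4132, V(2,1)=20.4292, V(2,2)=41.4748
(1,0): S=34.9800. Δ = (V_up−V_dn)/(S_up−S_dn) = (20.4292−48.4132)/(51.0708−23.0868) = -1.0000. V = [p*·20.4292 + (1−p*)·48.4132]/1.23 = 23.1501. B = V − Δ·S = 58.1301.
(1,1): S=77.3800. Δ = (V_up−V_dn)/(S_up−S_dn) = (41.4748−20.4292)/(112.9748−51.0708) = 0.3400. V = [p*·41.4748 + (1−p*)·20.4292]/1.23 = 28.8002. B = V − Δ·S = 2.4932.
(0,0): S=53.0000. Δ = (V_up−V_dn)/(S_up−S_dn) = (28.8002−23.1501)/(77.3800−34.9800) = 0.1333. V = [p*·28.8002 + (1−p*)·23.1501]/1.23 = 22.0941. B = V − Δ·S = 15.0315.
Root portfolio cost Δ·53+B reproduces V0=22.0941.

(0,0): Delta=0.1333 Bond=15.0315
(1,0): Delta=-1.0000 Bond=58.1301
(1,1): Delta=0.3400 Bond=2.4932
V0=22.0941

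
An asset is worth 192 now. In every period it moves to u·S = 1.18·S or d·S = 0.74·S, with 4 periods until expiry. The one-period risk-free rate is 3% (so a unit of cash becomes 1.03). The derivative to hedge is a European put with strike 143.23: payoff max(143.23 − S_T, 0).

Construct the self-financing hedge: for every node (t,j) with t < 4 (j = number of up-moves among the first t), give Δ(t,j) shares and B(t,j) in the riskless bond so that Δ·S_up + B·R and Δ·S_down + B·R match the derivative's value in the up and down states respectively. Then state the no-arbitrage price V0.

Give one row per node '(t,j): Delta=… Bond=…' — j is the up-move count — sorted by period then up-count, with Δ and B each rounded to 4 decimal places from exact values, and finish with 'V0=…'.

Since d<R<u, set p* = (R−d)/(u−d) = 0.6591; price each node as the discounted p*-expectation of its children.
Terminal payoffs: V(4,0)=85.6558, V(4,1)=51.4225, V(4,2)=0.0000, V(4,3)=0.0000, V(4,4)=0.0000
  t=3,j=0: stock 77.8030 → up 91.8075 (V=51.4225), down 57.5742 (V=85.6558). Price 61.2552; hedge Δ=-1.0000, bond B=139.0583.
  t=3,j=1: stock 124.0643 → up 146.3958 (V=0.0000), down 91.8075 (V=51.4225). Price 17.0198; hedge Δ=-0.9420, bond B=133.8890.
  t=3,j=2: stock 197.8322 → up 233.4420 (V=0.0000), down 146.3958 (V=0.0000). Price 0.0000; hedge Δ=0.0000, bond B=0.0000.
  t=3,j=3: stock 315.4621 → up 372.2453 (V=0.0000), down 233.4420 (V=0.0000). Price 0.0000; hedge Δ=0.0000, bond B=0.0000.
  t=2,j=0: stock 105.1392 → up 124.0643 (V=17.0198), down 77.8030 (V=61.2552). Price 31.1651; hedge Δ=-0.9562, bond B=131.7002.
  t=2,j=1: stock 167.6544 → up 197.8322 (V=0.0000), down 124.0643 (V=17.0198). Price 5.6332; hedge Δ=-0.2307, bond B=44.3145.
  t=2,j=2: stock 267.3408 → up 315.4621 (V=0.0000), down 197.8322 (V=0.0000). Price 0.0000; hedge Δ=0.0000, bond B=0.0000.
  t=1,j=0: stock 142.0800 → up 167.6544 (V=5.6332), down 105.1392 (V=31.1651). Price 13.9197; hedge Δ=-0.4084, bond B=71.9467.
  t=1,j=1: stock 226.5600 → up 267.3408 (V=0.0000), down 167.6544 (V=5.6332). Price 1.8645; hedge Δ=-0.0565, bond B=14.6672.
  t=0,j=0: stock 192.0000 → up 226.5600 (V=1.8645), down 142.0800 (V=13.9197). Price 5.8002; hedge Δ=-0.1427, bond B=33.1984.
The time-0 hedge costs 5.8002, which is the no-arbitrage price.

(0,0): Delta=-0.1427 Bond=33.1984
(1,0): Delta=-0.4084 Bond=71.9467
(1,1): Delta=-0.0565 Bond=14.6672
(2,0): Delta=-0.9562 Bond=131.7002
(2,1): Delta=-0.2307 Bond=44.3145
(2,2): Delta=0.0000 Bond=0.0000
(3,0): Delta=-1.0000 Bond=139.0583
(3,1): Delta=-0.9420 Bond=133.8890
(3,2): Delta=0.0000 Bond=0.0000
(3,3): Delta=0.0000 Bond=0.0000
V0=5.8002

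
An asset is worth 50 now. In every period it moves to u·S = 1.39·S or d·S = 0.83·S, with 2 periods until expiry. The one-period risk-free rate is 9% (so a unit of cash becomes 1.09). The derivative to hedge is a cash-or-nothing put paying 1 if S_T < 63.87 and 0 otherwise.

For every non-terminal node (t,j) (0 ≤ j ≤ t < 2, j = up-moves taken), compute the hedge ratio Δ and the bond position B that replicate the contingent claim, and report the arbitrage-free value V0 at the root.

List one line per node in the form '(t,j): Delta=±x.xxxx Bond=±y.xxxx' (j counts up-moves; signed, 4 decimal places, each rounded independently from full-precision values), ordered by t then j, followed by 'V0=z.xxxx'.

Under the risk-neutral measure, an up-move has probability p* = (R−d)/(u−d) = 0.4643 and values discount at R = 1.09.
Terminal values V(2,·): V(2,0)=1.0000, V(2,1)=1.0000, V(2,2)=0.0000
(1,0): S=41.5000. Δ = (V_up−V_dn)/(S_up−S_dn) = (1.0000−1.0000)/(57.6850−34.4450) = 0.0000. V = [p*·1.0000 + (1−p*)·1.0000]/1.09 = 0.9174. B = V − Δ·S = 0.9174.
(1,1): S=69.5000. Δ = (V_up−V_dn)/(S_up−S_dn) = (0.0000−1.0000)/(96.6050−57.6850) = -0.0257. V = [p*·0.0000 + (1−p*)·1.0000]/1.09 = 0.4915. B = V − Δ·S = 2.2772.
(0,0): S=50.0000. Δ = (V_up−V_dn)/(S_up−S_dn) = (0.4915−0.9174)/(69.5000−41.5000) = -0.0152. V = [p*·0.4915 + (1−p*)·0.9174]/1.09 = 0.6602. B = V − Δ·S = 1.4209.
Check: Δ(0,0)·S0 + B(0,0) = 0.6602 = V0.

(0,0): Delta=-0.0152 Bond=1.4209
(1,0): Delta=0.0000 Bond=0.9174
(1,1): Delta=-0.0257 Bond=2.2772
V0=0.6602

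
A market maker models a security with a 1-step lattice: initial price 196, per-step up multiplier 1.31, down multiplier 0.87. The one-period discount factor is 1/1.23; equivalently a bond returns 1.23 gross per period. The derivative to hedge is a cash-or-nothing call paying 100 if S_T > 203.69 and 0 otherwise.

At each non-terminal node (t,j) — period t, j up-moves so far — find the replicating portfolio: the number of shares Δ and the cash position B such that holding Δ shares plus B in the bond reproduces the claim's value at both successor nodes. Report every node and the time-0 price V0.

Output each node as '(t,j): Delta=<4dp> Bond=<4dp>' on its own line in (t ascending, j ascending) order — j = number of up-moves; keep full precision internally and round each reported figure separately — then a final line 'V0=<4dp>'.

(0,0): Delta=1.1596 Bond=-160.7539
V0=66.5188

No-arbitrage ⇒ martingale measure with p* = (R−d)/(u−d) = 0.8182.
Terminal values V(1,·): V(1,0)=0.0000, V(1,1)=100.0000
(0,0): S=196.0000. Δ = (V_up−V_dn)/(S_up−S_dn) = (100.0000−0.0000)/(256.7600−170.5200) = 1.1596. V = [p*·100.0000 + (1−p*)·0.0000]/1.23 = 66.5188. B = V − Δ·S = -160.7539.
Each (Δ,B) replicates both successor values, so the strategy is self-financing and V0 is arbitrage-free.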